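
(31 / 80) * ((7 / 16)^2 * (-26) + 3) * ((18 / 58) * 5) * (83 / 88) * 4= -532611 / 118784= -4.48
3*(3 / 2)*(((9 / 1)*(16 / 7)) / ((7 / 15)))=9720 / 49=198.37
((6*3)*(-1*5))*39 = -3510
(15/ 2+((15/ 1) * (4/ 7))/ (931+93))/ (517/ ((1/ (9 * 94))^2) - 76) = 13455/ 663084972032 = 0.00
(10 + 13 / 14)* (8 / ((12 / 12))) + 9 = 675 / 7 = 96.43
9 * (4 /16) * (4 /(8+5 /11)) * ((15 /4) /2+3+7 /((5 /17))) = 30.52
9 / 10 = 0.90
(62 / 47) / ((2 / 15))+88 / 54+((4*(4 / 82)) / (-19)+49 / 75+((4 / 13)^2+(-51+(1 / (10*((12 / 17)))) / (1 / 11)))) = -1242319002629 / 33413023800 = -37.18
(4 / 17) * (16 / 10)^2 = 256 / 425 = 0.60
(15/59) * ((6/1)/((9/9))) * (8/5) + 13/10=2207/590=3.74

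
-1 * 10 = -10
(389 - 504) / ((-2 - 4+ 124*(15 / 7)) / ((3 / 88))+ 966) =-161 / 12018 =-0.01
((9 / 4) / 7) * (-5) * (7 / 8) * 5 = -7.03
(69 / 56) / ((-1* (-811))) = 69 / 45416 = 0.00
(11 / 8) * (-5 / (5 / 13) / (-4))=143 / 32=4.47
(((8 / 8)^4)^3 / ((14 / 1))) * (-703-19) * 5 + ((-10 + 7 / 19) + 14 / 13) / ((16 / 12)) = -1827713 / 6916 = -264.27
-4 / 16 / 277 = -0.00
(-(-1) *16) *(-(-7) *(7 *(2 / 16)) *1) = 98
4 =4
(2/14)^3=1/343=0.00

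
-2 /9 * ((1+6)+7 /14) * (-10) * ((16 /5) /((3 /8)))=1280 /9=142.22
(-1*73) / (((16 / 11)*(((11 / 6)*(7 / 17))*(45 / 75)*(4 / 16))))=-6205 / 14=-443.21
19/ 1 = 19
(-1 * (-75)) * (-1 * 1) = -75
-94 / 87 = -1.08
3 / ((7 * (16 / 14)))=3 / 8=0.38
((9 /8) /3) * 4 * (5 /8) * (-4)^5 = -960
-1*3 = -3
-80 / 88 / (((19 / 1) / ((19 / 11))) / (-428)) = 4280 / 121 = 35.37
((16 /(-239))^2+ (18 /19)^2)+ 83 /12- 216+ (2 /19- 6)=-52972735045 /247448172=-214.08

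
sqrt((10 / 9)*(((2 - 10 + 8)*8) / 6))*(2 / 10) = 0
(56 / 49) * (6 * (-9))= -432 / 7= -61.71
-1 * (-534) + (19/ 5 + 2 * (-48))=2209/ 5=441.80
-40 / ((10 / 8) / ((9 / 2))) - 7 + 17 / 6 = -889 / 6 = -148.17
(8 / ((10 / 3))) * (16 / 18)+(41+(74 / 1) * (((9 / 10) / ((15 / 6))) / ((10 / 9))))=25166 / 375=67.11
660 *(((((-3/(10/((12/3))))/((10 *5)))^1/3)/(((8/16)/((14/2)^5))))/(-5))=4437048/125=35496.38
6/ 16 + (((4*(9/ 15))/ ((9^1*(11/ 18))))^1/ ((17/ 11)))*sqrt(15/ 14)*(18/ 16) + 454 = 27*sqrt(210)/ 1190 + 3635/ 8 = 454.70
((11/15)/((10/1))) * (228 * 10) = 836/5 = 167.20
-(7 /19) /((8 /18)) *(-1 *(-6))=-189 /38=-4.97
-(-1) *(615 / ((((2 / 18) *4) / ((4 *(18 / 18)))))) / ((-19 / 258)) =-1428030 / 19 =-75159.47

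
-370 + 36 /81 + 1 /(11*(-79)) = -2890303 /7821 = -369.56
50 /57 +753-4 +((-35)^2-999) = 55625 /57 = 975.88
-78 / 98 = -39 / 49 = -0.80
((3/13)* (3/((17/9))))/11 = 81/2431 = 0.03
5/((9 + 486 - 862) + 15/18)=-30/2197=-0.01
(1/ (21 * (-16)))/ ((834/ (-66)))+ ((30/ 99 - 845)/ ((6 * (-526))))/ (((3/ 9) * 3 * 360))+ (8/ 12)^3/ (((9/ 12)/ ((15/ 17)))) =43358124629/ 124035268896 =0.35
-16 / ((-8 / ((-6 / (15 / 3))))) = -12 / 5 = -2.40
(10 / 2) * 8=40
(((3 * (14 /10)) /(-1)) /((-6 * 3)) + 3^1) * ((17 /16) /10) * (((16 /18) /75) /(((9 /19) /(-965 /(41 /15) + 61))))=-2.51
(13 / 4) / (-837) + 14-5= 9.00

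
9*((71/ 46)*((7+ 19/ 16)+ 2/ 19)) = 1610919/ 13984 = 115.20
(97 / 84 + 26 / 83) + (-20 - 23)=-289561 / 6972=-41.53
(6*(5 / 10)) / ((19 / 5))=15 / 19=0.79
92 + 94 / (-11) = 918 / 11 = 83.45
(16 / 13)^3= 4096 / 2197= 1.86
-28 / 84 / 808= -1 / 2424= -0.00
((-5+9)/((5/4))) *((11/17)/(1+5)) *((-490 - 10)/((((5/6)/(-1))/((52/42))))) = 91520/357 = 256.36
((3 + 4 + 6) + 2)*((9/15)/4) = 9/4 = 2.25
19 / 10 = 1.90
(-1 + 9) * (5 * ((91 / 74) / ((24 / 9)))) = 1365 / 74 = 18.45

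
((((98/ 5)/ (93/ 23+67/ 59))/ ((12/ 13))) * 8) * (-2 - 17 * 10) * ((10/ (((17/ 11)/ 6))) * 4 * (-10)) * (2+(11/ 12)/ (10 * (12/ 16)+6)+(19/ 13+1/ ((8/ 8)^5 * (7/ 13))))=16310252847680/ 345627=47190331.91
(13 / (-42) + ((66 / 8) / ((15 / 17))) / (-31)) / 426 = -7957 / 5546520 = -0.00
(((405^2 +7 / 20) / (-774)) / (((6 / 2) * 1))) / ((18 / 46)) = -180.52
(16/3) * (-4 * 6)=-128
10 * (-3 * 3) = -90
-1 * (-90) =90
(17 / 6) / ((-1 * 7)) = -17 / 42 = -0.40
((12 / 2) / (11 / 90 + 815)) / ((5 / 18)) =1944 / 73361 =0.03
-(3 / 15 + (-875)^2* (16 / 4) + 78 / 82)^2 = -394148831483805696 / 42025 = -9378913301220.84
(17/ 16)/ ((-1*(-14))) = 17/ 224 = 0.08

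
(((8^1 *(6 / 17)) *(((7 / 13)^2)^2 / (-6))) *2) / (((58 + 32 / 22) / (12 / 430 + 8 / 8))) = -211288 / 154460085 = -0.00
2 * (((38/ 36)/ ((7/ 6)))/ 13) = 38/ 273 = 0.14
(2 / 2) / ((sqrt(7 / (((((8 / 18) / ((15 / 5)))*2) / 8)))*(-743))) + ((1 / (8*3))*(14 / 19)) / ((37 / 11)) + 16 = 135053 / 8436 - sqrt(21) / 46809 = 16.01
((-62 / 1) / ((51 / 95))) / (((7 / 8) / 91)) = -612560 / 51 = -12010.98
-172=-172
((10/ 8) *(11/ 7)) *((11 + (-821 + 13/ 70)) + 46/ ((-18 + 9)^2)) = -50472697/ 31752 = -1589.59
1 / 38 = 0.03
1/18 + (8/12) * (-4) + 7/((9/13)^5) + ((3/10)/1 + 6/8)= 50137379/1180980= 42.45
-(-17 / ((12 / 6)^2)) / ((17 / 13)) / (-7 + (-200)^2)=13 / 159972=0.00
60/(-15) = -4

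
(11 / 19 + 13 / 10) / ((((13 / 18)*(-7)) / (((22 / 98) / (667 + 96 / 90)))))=-1377 / 11025833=-0.00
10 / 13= 0.77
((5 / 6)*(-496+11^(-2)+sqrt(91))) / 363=-100025 / 87846+5*sqrt(91) / 2178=-1.12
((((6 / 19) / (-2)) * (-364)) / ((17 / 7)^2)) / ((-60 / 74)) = -329966 / 27455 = -12.02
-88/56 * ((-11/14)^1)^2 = -1331/1372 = -0.97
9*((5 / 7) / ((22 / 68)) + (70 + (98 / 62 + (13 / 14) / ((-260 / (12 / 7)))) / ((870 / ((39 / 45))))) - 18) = 118204839131 / 242280500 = 487.88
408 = 408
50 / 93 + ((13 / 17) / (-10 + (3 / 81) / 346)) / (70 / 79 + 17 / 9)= 148637960092 / 291403101147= 0.51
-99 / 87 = -33 / 29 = -1.14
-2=-2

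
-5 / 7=-0.71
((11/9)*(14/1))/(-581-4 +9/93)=-2387/81594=-0.03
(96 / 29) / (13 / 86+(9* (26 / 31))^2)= 7934016 / 136923761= 0.06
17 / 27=0.63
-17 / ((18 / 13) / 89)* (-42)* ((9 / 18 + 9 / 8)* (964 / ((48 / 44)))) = 4744969229 / 72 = 65902350.40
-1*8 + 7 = -1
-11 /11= -1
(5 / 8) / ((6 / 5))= 0.52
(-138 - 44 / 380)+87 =-4856 / 95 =-51.12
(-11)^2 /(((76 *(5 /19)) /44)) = 1331 /5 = 266.20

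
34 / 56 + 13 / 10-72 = -70.09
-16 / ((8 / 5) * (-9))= 10 / 9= 1.11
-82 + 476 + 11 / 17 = 6709 / 17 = 394.65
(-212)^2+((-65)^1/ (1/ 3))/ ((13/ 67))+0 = 43939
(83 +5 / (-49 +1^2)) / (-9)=-3979 / 432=-9.21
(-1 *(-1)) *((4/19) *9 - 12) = -192/19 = -10.11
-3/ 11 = -0.27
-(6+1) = -7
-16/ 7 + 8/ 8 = -1.29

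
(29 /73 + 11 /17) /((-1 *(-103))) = 1296 /127823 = 0.01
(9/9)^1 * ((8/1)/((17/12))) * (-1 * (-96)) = 9216/17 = 542.12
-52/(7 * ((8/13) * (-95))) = 169/1330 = 0.13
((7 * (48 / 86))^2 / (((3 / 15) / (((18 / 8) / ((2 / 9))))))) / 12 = 119070 / 1849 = 64.40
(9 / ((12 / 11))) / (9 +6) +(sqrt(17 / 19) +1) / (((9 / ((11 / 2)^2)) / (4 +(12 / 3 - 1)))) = 847 * sqrt(323) / 684 +2167 / 90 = 46.33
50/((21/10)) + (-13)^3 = -45637/21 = -2173.19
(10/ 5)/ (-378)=-1/ 189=-0.01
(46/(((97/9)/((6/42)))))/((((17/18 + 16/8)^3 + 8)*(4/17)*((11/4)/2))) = 82091232/1460435977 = 0.06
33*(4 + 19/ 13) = 2343/ 13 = 180.23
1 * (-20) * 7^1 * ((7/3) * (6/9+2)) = -871.11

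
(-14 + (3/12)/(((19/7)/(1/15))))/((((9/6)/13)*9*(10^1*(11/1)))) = -207389/1692900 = -0.12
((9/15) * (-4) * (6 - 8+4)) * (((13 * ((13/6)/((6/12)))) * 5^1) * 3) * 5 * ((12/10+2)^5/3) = -1417674752/625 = -2268279.60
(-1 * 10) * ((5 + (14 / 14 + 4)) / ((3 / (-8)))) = 800 / 3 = 266.67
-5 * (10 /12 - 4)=95 /6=15.83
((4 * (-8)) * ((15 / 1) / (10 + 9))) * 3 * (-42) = 60480 / 19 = 3183.16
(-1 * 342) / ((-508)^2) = -171 / 129032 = -0.00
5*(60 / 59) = 300 / 59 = 5.08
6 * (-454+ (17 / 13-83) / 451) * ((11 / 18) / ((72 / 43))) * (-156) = 57251576 / 369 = 155153.32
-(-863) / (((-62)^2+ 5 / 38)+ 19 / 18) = 147573 / 657527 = 0.22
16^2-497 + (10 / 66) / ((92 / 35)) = -731501 / 3036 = -240.94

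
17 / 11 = 1.55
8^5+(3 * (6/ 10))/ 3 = 163843/ 5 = 32768.60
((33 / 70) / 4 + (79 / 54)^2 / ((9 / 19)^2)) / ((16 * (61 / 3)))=159658687 / 5378970240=0.03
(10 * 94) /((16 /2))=235 /2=117.50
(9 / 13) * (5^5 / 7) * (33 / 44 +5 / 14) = 871875 / 2548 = 342.18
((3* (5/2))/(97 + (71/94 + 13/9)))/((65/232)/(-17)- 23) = -8341560/2539426057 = -0.00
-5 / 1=-5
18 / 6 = 3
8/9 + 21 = 197/9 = 21.89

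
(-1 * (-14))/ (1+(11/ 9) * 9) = 7/ 6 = 1.17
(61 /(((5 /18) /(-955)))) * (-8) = 1677744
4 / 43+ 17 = 735 / 43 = 17.09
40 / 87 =0.46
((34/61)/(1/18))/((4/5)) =765/61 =12.54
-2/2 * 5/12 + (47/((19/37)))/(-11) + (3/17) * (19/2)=-301043/42636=-7.06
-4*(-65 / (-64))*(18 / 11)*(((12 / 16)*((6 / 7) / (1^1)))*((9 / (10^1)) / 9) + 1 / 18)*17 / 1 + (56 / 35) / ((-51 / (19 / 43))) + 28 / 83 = -29645368789 / 2242474080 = -13.22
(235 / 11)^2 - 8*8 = 47481 / 121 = 392.40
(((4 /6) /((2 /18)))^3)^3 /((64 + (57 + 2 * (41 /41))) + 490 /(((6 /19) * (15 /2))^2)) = 4081466880 /85193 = 47908.48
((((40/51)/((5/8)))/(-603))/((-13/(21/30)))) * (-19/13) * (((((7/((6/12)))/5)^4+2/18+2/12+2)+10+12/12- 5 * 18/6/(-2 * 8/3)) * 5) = -1856687714/29234570625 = -0.06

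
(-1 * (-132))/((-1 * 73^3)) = -132/389017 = -0.00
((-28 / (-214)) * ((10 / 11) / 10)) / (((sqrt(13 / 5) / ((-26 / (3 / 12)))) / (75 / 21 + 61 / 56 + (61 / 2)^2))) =-104710 * sqrt(65) / 1177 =-717.25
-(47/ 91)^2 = -2209/ 8281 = -0.27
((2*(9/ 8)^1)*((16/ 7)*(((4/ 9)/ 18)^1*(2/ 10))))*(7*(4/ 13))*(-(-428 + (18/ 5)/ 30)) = 342304/ 14625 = 23.41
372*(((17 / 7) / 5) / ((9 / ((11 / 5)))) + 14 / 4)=706738 / 525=1346.17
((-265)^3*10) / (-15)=37219250 / 3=12406416.67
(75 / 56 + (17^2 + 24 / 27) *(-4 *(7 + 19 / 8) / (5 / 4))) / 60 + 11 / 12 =-290315 / 2016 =-144.01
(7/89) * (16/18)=56/801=0.07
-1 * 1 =-1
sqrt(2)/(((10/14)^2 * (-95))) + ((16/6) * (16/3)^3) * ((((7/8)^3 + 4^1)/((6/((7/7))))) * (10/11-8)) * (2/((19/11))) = -1326208/513-49 * sqrt(2)/2375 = -2585.23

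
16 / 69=0.23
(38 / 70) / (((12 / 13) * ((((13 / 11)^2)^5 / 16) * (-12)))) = -492811067419 / 3340417302495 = -0.15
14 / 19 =0.74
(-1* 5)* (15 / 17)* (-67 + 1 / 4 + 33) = 10125 / 68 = 148.90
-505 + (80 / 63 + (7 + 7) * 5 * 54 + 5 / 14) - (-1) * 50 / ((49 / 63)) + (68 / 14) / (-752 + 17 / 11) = 3474976793 / 1040130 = 3340.91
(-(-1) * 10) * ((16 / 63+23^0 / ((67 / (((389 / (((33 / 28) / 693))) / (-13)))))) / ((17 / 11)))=-1583579800 / 932841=-1697.59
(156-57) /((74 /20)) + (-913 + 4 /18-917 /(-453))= -44450008 /50283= -884.00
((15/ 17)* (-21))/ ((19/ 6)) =-1890/ 323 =-5.85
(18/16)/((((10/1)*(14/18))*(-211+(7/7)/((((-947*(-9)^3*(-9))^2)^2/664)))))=-120716069360122498081706799201/176096429081383634238697226709520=-0.00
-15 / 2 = -7.50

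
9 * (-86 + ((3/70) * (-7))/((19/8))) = -73638/95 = -775.14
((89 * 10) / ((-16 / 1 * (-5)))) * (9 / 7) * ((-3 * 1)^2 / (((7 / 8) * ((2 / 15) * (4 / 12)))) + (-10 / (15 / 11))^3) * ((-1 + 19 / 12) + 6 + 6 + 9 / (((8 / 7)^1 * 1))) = -47681.21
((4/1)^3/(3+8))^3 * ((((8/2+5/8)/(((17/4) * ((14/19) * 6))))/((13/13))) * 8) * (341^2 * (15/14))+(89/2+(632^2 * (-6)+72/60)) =4207909609571/91630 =45922837.60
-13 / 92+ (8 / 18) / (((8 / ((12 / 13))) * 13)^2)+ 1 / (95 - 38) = -18530845 / 149773884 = -0.12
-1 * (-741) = 741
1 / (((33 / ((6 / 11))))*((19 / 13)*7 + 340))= 26 / 550913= 0.00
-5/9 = -0.56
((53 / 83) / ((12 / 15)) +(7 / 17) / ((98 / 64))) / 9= 14053 / 118524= 0.12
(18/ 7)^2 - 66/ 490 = 1587/ 245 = 6.48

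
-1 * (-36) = 36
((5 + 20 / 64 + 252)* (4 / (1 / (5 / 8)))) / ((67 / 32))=20585 / 67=307.24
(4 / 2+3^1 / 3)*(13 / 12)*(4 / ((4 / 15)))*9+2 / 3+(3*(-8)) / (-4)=5345 / 12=445.42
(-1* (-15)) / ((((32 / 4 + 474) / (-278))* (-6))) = 695 / 482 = 1.44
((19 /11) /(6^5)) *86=817 /42768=0.02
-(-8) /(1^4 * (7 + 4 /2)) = 0.89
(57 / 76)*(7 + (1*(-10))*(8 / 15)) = 5 / 4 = 1.25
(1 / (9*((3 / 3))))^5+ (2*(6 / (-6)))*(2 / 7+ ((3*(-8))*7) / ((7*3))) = 6377299 / 413343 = 15.43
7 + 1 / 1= 8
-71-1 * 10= -81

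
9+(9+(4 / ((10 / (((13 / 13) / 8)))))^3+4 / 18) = 1312009 / 72000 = 18.22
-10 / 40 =-1 / 4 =-0.25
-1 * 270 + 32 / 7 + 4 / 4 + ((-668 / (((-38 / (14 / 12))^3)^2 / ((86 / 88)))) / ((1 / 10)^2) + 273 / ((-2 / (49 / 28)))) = -1361036822770552595 / 2704206272689152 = -503.30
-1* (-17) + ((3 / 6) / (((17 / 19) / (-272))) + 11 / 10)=-1339 / 10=-133.90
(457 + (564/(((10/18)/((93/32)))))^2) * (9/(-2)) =-125358691401/3200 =-39174591.06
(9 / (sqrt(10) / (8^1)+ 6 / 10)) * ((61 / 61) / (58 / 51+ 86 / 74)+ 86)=1620177120 / 707257 - 337536900 * sqrt(10) / 707257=781.60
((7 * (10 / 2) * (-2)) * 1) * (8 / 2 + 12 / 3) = -560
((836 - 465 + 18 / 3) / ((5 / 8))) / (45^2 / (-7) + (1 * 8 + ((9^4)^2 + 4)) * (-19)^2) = 812 / 20919056205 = 0.00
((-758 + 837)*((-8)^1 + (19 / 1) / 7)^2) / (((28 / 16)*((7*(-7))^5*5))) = -432604 / 484445052035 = -0.00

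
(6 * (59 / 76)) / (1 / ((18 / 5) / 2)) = 1593 / 190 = 8.38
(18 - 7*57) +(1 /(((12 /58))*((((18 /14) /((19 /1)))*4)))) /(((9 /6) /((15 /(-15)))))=-127301 /324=-392.90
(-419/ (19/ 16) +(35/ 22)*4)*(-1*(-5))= -362070/ 209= -1732.39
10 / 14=5 / 7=0.71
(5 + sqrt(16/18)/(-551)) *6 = 30 - 4 *sqrt(2)/551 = 29.99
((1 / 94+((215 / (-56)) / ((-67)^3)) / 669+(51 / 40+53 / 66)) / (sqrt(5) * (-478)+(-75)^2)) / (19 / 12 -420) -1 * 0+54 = 54.00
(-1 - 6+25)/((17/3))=54/17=3.18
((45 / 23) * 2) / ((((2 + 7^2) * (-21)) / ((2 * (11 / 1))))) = -220 / 2737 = -0.08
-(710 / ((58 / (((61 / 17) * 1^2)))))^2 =-468939025 / 243049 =-1929.40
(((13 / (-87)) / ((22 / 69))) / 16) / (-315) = 299 / 3215520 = 0.00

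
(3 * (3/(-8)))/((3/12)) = -9/2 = -4.50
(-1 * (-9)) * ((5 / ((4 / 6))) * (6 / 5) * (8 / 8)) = 81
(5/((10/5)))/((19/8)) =20/19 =1.05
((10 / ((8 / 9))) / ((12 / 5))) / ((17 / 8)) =75 / 34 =2.21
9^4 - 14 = 6547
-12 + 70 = 58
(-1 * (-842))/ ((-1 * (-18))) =421/ 9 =46.78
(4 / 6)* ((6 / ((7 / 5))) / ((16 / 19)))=95 / 28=3.39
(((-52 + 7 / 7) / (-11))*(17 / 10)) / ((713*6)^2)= 289 / 671047080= 0.00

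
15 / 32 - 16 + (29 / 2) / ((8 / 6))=-149 / 32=-4.66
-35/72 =-0.49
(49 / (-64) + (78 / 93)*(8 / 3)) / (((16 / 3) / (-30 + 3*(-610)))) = -131325 / 256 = -512.99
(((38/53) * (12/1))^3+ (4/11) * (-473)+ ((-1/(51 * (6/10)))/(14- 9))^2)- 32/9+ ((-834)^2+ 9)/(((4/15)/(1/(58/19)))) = 23835785676350113/27880493544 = 854926.96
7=7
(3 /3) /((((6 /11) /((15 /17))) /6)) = 165 /17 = 9.71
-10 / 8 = -5 / 4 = -1.25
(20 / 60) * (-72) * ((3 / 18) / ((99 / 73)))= -292 / 99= -2.95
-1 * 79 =-79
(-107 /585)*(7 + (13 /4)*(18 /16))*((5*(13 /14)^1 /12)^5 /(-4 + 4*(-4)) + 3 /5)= -58553373182585017 /50105136395059200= -1.17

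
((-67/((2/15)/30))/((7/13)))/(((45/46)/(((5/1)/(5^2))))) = -40066/7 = -5723.71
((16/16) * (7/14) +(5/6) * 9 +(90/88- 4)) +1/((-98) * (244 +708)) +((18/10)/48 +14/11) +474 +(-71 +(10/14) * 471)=956677787/1282820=745.76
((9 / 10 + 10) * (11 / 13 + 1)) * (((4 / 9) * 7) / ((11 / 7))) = 85456 / 2145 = 39.84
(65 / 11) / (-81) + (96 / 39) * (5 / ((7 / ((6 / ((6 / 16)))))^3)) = 583635925 / 3972969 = 146.90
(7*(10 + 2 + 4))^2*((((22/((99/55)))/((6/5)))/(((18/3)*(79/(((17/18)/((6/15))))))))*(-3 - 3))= -73304000/19197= -3818.51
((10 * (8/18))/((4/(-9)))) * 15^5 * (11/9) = -9281250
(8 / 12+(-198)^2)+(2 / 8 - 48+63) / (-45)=7056779 / 180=39204.33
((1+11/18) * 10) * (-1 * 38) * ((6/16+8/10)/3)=-25897/108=-239.79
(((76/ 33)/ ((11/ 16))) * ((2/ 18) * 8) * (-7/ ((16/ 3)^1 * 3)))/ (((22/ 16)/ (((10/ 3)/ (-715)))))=68096/ 15416973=0.00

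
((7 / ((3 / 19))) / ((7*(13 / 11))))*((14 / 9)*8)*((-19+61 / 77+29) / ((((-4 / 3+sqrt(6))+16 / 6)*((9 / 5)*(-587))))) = 44320 / 206037-11080*sqrt(6) / 68679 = -0.18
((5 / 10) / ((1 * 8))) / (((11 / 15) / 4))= 15 / 44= 0.34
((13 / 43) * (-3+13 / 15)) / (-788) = 104 / 127065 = 0.00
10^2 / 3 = 100 / 3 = 33.33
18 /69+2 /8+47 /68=470 /391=1.20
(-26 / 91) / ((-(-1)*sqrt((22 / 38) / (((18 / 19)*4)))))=-12*sqrt(22) / 77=-0.73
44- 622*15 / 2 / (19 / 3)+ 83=-11582 / 19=-609.58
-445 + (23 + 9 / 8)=-3367 / 8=-420.88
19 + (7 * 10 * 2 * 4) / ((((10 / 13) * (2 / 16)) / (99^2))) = 57081043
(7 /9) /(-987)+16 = 16.00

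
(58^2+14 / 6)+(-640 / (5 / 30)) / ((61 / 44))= 109159 / 183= 596.50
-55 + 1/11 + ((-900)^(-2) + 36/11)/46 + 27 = -11409659989/409860000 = -27.84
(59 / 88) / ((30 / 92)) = 2.06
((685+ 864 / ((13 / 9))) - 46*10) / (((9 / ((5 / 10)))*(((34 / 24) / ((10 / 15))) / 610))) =2901160 / 221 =13127.42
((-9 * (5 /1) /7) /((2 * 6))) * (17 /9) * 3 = -85 /28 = -3.04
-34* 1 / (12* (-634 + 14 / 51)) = 289 / 64640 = 0.00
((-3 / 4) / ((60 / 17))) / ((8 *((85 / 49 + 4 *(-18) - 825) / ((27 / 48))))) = 7497 / 449208320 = 0.00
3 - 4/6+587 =1768/3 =589.33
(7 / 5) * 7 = 49 / 5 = 9.80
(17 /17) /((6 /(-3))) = -1 /2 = -0.50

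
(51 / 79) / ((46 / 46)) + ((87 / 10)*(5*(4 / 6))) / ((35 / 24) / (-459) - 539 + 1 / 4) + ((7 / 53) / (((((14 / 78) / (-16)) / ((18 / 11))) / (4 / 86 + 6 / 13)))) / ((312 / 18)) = 0.03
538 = 538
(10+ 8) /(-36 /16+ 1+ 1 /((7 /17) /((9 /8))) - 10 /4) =-336 /19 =-17.68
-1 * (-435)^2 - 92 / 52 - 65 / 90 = -44279233 / 234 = -189227.49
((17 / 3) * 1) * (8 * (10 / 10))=136 / 3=45.33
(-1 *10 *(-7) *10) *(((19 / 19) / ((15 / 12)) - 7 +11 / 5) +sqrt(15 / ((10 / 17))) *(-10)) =-38148.27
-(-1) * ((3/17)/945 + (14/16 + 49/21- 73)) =-69.79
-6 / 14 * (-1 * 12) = 36 / 7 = 5.14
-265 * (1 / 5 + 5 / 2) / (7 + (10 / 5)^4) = -1431 / 46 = -31.11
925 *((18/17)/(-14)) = -69.96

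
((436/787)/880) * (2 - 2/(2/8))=-327/86570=-0.00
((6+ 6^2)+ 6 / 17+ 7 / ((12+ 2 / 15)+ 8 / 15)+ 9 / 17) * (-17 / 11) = -28059 / 418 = -67.13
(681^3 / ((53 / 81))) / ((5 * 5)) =25581520521 / 1325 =19306807.94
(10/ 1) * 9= 90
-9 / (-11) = 9 / 11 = 0.82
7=7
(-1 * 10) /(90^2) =-1 /810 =-0.00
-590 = -590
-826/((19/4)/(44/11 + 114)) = -389872/19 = -20519.58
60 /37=1.62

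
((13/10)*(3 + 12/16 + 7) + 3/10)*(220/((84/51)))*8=106777/7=15253.86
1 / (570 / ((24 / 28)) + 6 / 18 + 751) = 3 / 4249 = 0.00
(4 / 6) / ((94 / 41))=41 / 141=0.29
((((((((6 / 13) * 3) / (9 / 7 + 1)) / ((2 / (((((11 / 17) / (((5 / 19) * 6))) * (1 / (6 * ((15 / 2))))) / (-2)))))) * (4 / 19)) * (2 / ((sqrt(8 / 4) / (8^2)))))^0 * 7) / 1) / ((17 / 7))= 49 / 17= 2.88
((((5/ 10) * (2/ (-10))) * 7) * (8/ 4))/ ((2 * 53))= -7/ 530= -0.01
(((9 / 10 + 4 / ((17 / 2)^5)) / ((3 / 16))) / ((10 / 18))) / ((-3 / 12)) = -1226879328 / 35496425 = -34.56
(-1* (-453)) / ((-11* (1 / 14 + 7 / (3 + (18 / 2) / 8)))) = -19026 / 817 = -23.29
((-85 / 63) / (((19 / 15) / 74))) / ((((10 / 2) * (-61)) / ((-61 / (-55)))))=1258 / 4389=0.29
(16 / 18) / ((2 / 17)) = 68 / 9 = 7.56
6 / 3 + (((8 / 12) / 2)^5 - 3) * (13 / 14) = -190 / 243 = -0.78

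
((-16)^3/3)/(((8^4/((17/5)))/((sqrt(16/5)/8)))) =-17 * sqrt(5)/150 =-0.25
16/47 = 0.34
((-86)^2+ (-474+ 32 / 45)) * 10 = 623044 / 9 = 69227.11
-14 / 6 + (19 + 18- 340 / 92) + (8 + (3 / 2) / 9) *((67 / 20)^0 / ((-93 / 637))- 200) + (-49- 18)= -1725.30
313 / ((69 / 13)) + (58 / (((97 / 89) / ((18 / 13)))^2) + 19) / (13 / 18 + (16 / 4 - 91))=9825827094095 / 170392595997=57.67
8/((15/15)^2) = 8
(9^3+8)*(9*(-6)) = -39798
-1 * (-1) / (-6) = -1 / 6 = -0.17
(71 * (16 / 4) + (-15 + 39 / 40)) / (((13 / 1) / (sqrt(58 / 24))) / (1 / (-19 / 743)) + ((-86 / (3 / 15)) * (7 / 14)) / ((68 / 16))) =-126379474024049 / 23680712384776 + 572752707631 * sqrt(87) / 236807123847760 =-5.31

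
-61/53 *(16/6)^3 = -31232/1431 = -21.83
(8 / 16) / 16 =1 / 32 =0.03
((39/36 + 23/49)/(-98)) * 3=-913/19208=-0.05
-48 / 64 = -3 / 4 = -0.75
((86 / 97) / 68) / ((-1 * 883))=-43 / 2912134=-0.00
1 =1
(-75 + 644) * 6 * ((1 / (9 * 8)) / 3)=569 / 36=15.81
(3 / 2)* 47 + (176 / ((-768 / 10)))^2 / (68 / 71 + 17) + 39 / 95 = 198707569 / 2790720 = 71.20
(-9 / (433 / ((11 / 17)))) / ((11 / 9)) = -81 / 7361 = -0.01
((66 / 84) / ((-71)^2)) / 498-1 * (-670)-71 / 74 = 669.04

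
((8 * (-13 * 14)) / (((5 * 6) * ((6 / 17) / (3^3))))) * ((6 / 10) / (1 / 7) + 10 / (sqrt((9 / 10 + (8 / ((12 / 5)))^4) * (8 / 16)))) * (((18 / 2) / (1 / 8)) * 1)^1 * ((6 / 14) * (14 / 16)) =-548160.79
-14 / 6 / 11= -7 / 33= -0.21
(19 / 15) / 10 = 19 / 150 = 0.13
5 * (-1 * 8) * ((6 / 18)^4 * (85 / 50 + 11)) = -508 / 81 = -6.27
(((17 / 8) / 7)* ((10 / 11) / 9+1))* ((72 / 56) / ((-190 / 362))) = -0.82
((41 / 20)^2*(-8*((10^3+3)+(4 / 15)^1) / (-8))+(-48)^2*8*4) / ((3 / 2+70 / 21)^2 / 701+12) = 6477.36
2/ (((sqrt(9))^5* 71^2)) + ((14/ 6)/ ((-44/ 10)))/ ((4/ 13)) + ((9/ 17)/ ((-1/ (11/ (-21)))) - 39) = -518835915953/ 12827812536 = -40.45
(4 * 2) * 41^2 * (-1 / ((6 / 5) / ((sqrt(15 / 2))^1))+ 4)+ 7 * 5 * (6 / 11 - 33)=579217 / 11 - 16810 * sqrt(30) / 3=21965.37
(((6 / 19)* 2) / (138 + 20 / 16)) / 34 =24 / 179911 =0.00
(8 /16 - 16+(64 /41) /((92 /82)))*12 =-169.30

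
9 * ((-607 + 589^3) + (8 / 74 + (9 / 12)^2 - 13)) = 1088701407045 / 592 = 1839022647.04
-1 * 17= -17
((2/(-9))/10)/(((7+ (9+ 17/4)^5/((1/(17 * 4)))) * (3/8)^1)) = -2048/959758898355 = -0.00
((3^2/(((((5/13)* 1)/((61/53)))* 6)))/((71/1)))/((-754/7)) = -1281/2182540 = -0.00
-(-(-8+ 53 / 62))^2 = -196249 / 3844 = -51.05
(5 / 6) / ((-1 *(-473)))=5 / 2838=0.00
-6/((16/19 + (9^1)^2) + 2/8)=-456/6239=-0.07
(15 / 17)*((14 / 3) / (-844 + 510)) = -35 / 2839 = -0.01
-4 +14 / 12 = -17 / 6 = -2.83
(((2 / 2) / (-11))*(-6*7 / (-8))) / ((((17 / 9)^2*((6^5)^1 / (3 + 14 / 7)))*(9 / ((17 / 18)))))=-35 / 3877632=-0.00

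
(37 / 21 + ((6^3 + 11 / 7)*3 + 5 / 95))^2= 68202978649 / 159201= 428407.98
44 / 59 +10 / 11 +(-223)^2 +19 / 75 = 2420651956 / 48675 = 49730.91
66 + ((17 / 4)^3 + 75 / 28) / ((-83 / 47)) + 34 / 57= 21.61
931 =931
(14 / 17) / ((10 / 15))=1.24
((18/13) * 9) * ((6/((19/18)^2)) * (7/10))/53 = 1102248/1243645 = 0.89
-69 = -69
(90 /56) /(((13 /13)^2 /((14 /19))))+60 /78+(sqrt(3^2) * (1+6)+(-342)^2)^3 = 790892554541983715 /494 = 1600997073971626.95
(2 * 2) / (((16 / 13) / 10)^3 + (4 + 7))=1098500 / 3021387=0.36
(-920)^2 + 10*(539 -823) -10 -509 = 843041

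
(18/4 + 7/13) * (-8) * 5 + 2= -2594/13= -199.54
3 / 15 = 1 / 5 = 0.20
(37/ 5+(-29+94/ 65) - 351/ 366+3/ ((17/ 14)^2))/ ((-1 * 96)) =8744597/ 44001984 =0.20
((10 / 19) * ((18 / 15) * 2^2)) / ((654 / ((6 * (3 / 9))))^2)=16 / 677217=0.00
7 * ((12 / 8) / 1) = 21 / 2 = 10.50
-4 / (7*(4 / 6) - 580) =6 / 863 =0.01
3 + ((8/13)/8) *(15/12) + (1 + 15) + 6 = 1305/52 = 25.10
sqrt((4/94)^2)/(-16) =-1/376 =-0.00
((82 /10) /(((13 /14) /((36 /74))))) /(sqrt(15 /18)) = 10332 * sqrt(30) /12025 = 4.71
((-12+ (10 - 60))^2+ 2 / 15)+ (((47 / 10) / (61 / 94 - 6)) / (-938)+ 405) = 6014403109 / 1415442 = 4249.13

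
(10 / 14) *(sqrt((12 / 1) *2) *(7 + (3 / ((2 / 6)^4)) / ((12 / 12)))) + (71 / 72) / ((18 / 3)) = 71 / 432 + 2500 *sqrt(6) / 7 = 874.98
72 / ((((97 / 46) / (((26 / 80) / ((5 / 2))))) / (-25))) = -10764 / 97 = -110.97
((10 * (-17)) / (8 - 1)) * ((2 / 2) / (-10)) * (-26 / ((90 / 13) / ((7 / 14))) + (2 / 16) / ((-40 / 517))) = -171037 / 20160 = -8.48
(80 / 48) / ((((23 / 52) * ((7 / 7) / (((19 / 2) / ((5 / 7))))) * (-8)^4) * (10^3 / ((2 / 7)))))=0.00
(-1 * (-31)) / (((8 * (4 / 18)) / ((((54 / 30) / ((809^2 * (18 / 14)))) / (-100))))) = -1953 / 5235848000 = -0.00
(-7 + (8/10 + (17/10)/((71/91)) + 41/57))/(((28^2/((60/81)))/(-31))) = 4142375/42833448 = 0.10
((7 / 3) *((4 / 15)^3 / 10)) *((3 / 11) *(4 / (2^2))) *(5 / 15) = 0.00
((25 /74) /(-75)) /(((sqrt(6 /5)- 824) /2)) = sqrt(30) /376831014 + 2060 /188415507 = 0.00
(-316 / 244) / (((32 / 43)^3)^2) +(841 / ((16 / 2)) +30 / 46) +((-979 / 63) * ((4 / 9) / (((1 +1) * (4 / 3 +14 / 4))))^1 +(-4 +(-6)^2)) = 1068759575001147223 / 8256906049093632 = 129.44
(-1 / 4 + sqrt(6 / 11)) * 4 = -1 + 4 * sqrt(66) / 11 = 1.95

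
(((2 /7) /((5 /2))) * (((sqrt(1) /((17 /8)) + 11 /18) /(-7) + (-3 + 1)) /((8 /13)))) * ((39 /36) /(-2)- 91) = 26361803 /719712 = 36.63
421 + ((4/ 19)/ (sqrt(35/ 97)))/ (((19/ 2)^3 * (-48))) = 421- 2 * sqrt(3395)/ 13683705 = 421.00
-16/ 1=-16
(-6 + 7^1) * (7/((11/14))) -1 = 87/11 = 7.91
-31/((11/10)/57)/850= -1767/935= -1.89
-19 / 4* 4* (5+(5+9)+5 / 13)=-368.31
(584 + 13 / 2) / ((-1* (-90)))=6.56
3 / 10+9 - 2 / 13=1189 / 130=9.15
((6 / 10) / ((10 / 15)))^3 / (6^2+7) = 729 / 43000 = 0.02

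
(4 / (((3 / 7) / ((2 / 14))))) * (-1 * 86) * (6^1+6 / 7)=-5504 / 7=-786.29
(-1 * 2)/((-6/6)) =2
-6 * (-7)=42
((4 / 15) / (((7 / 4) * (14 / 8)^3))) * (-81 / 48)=-576 / 12005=-0.05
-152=-152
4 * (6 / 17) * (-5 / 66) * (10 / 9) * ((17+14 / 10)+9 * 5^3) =-228680 / 1683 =-135.88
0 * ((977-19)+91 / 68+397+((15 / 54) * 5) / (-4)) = 0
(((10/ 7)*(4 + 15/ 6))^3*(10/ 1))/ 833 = 2746250/ 285719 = 9.61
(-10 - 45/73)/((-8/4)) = 5.31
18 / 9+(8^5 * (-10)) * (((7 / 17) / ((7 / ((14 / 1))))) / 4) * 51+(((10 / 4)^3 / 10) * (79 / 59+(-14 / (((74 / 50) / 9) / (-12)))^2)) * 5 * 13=132543750395007 / 1292336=102561369.79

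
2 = 2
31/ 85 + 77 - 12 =5556/ 85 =65.36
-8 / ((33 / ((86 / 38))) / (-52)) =17888 / 627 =28.53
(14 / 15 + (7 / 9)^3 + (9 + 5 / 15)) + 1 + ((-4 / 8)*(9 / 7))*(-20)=627524 / 25515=24.59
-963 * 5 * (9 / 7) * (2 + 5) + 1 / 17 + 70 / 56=-2946691 / 68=-43333.69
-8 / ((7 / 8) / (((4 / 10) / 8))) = -16 / 35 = -0.46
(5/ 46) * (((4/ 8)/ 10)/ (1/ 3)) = 3/ 184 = 0.02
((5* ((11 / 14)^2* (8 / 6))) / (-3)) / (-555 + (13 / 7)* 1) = 5 / 2016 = 0.00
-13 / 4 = -3.25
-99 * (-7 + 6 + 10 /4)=-297 /2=-148.50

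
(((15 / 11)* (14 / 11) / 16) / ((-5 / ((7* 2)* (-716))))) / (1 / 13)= 342069 / 121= 2827.02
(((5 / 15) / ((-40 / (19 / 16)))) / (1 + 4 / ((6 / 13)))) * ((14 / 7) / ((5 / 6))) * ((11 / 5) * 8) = -0.04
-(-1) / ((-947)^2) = 1 / 896809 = 0.00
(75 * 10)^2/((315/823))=10287500/7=1469642.86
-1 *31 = -31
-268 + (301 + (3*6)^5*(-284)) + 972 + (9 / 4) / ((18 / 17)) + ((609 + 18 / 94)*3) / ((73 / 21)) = -14729578865681 / 27448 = -536635779.13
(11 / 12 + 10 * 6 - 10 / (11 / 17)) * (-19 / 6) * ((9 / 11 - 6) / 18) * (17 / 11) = 36828137 / 574992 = 64.05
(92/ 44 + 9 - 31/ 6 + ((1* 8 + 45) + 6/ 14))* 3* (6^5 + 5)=213362801/ 154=1385472.73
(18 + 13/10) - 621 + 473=-1287/10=-128.70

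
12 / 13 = 0.92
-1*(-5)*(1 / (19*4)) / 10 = 1 / 152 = 0.01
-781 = -781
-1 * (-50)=50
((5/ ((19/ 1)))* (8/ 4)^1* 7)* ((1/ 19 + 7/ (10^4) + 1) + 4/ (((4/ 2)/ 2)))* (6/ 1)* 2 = 20162793/ 90250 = 223.41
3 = 3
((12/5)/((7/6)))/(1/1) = 72/35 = 2.06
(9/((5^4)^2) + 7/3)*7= 19140814/1171875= 16.33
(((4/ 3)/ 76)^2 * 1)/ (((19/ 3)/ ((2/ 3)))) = 2/ 61731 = 0.00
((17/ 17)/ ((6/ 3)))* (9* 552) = 2484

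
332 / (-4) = -83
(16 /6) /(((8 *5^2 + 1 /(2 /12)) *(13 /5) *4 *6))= 5 /24102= 0.00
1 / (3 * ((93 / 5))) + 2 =563 / 279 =2.02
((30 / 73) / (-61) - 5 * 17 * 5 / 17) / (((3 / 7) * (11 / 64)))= -49887040 / 146949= -339.49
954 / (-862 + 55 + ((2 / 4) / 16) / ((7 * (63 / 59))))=-13462848 / 11388325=-1.18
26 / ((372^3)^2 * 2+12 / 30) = 65 / 13250358957035521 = 0.00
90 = 90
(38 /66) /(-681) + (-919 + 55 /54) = -123778901 /134838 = -917.98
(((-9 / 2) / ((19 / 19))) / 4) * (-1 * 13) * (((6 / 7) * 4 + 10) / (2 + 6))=5499 / 224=24.55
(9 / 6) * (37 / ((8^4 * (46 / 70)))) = 3885 / 188416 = 0.02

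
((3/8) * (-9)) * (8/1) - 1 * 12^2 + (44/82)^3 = -11774843/68921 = -170.85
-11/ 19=-0.58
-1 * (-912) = 912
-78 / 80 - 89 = -3599 / 40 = -89.98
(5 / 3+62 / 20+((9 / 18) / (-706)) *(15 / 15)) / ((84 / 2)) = 100943 / 889560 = 0.11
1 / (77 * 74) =1 / 5698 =0.00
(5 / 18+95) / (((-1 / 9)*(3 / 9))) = -5145 / 2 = -2572.50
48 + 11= 59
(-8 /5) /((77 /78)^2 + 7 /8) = -97344 /112525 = -0.87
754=754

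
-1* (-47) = 47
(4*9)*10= 360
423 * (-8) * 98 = -331632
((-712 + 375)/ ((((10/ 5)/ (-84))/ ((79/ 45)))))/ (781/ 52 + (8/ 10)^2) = 96907720/ 61071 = 1586.80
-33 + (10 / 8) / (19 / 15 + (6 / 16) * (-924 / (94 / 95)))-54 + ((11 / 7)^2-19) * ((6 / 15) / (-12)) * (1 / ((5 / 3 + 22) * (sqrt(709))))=-85607436 / 983953 + 81 * sqrt(709) / 2466611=-87.00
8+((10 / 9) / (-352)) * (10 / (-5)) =6341 / 792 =8.01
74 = 74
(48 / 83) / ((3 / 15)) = 240 / 83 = 2.89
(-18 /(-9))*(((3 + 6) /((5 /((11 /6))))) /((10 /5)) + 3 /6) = 43 /10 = 4.30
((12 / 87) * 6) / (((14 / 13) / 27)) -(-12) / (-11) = 43896 / 2233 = 19.66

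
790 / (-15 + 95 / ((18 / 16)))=1422 / 125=11.38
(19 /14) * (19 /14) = 361 /196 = 1.84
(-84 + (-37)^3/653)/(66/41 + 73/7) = -6055987/451223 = -13.42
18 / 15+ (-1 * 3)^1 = -9 / 5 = -1.80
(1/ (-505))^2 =1/ 255025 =0.00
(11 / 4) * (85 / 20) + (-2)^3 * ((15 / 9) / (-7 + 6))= 1201 / 48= 25.02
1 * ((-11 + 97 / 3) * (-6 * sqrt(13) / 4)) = -32 * sqrt(13) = -115.38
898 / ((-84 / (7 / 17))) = -449 / 102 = -4.40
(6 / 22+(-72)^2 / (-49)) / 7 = -56877 / 3773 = -15.07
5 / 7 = 0.71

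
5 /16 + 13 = 213 /16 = 13.31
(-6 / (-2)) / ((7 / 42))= 18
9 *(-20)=-180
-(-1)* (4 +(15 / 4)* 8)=34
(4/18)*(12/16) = 1/6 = 0.17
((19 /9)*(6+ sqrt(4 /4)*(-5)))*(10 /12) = 95 /54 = 1.76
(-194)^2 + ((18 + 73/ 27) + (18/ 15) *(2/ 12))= 5083682/ 135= 37656.90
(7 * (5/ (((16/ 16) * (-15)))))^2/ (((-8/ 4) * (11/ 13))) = -637/ 198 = -3.22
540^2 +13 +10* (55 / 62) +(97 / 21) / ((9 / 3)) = 569540521 / 1953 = 291623.41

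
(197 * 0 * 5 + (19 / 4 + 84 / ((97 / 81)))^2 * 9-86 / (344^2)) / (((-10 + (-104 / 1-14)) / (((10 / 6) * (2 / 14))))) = -3267926564425 / 34800955392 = -93.90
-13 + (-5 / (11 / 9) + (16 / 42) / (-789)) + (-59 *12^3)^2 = 1894438372681676 / 182259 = 10394210286.91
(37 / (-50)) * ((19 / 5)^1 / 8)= -0.35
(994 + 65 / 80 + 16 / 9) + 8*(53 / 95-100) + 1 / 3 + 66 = 3657851 / 13680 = 267.39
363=363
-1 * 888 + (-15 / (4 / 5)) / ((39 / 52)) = -913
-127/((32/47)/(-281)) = 1677289/32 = 52415.28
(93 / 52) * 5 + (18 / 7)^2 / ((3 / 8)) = 67713 / 2548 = 26.57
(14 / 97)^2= 0.02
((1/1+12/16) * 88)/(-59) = -154/59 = -2.61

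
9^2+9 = 90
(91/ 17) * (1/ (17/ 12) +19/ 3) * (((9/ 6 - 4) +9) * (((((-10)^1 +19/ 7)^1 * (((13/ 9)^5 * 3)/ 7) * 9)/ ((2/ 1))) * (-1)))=22526717603/ 1041012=21639.25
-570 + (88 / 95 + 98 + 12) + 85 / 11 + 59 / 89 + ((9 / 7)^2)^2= -100029673213 / 223305005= -447.95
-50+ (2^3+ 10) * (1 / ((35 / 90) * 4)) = -269 / 7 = -38.43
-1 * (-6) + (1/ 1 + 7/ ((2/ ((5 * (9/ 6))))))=133/ 4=33.25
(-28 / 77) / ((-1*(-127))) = -4 / 1397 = -0.00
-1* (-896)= 896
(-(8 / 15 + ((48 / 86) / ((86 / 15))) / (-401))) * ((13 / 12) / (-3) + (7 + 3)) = -514331381 / 100095615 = -5.14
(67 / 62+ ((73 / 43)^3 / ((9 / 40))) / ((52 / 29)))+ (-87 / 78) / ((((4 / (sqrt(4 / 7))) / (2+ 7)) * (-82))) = 261 * sqrt(7) / 29848+ 7617781033 / 576743778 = 13.23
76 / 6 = 12.67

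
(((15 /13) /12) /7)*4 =5 /91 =0.05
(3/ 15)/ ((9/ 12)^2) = 16/ 45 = 0.36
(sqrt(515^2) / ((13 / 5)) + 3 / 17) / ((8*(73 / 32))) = 175256 / 16133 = 10.86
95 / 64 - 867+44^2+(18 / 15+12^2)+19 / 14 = 2726173 / 2240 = 1217.04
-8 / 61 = -0.13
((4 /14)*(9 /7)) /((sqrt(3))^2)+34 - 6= 1378 /49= 28.12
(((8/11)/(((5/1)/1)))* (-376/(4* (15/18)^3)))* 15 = -354.40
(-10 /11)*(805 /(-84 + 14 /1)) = 115 /11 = 10.45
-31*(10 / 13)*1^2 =-310 / 13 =-23.85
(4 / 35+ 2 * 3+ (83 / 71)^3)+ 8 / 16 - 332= -8112113757 / 25053770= -323.79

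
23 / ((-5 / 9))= -207 / 5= -41.40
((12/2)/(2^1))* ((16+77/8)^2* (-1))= -126075/64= -1969.92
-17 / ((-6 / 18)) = 51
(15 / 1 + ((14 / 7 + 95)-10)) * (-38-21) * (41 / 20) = -123369 / 10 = -12336.90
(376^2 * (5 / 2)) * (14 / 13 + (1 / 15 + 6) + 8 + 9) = 332799104 / 39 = 8533310.36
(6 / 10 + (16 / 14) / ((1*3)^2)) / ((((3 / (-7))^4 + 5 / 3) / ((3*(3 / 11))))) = 235641 / 673640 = 0.35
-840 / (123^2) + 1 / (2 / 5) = 24655 / 10086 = 2.44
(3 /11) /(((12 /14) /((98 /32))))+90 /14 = 18241 /2464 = 7.40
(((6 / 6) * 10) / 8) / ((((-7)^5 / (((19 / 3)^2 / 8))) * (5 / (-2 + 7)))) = -1805 / 4840416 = -0.00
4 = 4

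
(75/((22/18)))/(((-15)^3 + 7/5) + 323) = -3375/167783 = -0.02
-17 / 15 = -1.13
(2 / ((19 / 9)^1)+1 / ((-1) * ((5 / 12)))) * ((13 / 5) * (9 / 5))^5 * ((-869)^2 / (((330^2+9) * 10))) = -126933262583355657 / 56132568359375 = -2261.31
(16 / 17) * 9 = 144 / 17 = 8.47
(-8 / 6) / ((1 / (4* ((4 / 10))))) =-32 / 15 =-2.13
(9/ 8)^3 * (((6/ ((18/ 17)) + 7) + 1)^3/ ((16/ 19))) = 35356473/ 8192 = 4315.98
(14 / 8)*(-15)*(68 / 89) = -1785 / 89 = -20.06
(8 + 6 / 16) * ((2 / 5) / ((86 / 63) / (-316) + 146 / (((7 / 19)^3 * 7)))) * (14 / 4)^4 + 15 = 3692208126837 / 227839353440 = 16.21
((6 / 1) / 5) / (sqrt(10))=3 * sqrt(10) / 25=0.38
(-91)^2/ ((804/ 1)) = 8281/ 804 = 10.30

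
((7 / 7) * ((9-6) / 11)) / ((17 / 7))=21 / 187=0.11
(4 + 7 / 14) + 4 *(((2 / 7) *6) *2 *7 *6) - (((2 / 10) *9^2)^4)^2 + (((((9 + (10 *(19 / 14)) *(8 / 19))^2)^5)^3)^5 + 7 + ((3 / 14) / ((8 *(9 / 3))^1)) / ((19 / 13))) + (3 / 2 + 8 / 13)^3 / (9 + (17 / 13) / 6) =1215718201918224960830276986268246015918468735307326848467452306065285923984121753614366221102591614845483376448035385844782752508581082905352275874431652126899382709696331291251470236694365326941129239086193604311300372346387589076538646437147997498400453714457230681524946864909427488891272496569051603612695482929 / 83937342563479159282015981620915174485443526575274306010887862876929161621027195655484660987017096403649785706356188515878776264297131250000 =14483639400411273544290340000000000000000000000000000000000000000000000000000000000000000000000000000000000000000000000000000000000000000000000000000000000000000000000000000000.00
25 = 25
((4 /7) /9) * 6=8 /21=0.38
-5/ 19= -0.26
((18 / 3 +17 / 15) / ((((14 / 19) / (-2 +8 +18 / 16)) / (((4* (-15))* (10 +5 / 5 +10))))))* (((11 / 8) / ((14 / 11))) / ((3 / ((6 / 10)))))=-42064803 / 2240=-18778.93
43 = 43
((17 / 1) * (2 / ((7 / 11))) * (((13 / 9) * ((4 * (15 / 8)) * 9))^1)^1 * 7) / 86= 36465 / 86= 424.01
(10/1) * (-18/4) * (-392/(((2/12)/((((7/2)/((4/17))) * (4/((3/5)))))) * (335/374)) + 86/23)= 18056715030/1541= 11717530.84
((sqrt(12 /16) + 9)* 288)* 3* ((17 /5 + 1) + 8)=26784* sqrt(3) /5 + 482112 /5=105700.65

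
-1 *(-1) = 1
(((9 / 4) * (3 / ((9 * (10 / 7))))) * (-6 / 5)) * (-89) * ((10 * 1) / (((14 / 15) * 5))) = 2403 / 20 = 120.15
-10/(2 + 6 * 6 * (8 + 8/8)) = -5/163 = -0.03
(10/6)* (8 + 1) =15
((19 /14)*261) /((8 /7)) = 4959 /16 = 309.94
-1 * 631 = -631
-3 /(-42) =1 /14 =0.07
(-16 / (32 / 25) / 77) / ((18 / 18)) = -25 / 154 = -0.16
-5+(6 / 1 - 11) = -10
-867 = -867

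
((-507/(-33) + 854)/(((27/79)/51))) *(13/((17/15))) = 49106005/33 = 1488060.76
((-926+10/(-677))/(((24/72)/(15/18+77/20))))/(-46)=22020284/77855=282.84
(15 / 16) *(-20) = -75 / 4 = -18.75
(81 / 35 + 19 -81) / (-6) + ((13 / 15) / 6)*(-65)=176 / 315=0.56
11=11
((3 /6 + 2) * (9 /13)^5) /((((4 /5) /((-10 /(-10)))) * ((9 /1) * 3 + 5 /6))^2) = 66430125 /82839923816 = 0.00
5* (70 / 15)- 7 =49 / 3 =16.33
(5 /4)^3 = 1.95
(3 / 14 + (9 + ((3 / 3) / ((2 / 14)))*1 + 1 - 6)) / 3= 157 / 42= 3.74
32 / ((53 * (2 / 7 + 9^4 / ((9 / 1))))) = 224 / 270565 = 0.00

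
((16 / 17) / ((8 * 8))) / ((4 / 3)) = 3 / 272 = 0.01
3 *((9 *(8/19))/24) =9/19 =0.47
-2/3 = -0.67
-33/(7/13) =-429/7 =-61.29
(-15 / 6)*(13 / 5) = -13 / 2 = -6.50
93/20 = 4.65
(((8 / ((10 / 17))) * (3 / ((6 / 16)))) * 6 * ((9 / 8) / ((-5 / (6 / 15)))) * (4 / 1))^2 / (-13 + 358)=287649792 / 1796875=160.08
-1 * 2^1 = -2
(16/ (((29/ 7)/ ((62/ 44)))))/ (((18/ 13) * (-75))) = -11284/ 215325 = -0.05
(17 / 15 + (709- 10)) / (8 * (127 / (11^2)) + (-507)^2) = 1270742 / 466559175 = 0.00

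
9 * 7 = 63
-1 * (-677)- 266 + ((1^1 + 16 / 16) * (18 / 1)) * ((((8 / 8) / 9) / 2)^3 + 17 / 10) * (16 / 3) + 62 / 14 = 741.86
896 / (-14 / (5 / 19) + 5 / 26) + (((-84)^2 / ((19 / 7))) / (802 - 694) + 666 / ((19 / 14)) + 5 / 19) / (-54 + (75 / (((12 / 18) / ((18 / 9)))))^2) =-111852253897 / 6621210459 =-16.89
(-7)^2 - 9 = 40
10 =10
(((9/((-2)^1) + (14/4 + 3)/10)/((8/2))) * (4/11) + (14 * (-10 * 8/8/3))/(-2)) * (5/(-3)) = -1379/36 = -38.31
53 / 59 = 0.90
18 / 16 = 9 / 8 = 1.12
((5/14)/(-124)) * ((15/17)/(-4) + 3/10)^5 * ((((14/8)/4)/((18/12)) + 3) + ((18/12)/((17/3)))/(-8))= -12717914571/429084874588160000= -0.00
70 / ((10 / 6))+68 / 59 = 2546 / 59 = 43.15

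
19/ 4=4.75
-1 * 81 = -81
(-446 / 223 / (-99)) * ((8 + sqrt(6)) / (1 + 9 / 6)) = 4 * sqrt(6) / 495 + 32 / 495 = 0.08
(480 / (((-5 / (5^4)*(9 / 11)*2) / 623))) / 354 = -34265000 / 531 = -64529.19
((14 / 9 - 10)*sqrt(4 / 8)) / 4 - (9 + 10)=-19 - 19*sqrt(2) / 18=-20.49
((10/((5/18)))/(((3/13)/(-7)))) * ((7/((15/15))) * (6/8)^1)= -5733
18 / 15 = 6 / 5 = 1.20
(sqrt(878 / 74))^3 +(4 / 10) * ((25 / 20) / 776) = 1 / 1552 +439 * sqrt(16243) / 1369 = 40.87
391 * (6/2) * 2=2346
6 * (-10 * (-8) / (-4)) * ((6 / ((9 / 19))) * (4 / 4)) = -1520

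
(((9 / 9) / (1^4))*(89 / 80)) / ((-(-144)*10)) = 89 / 115200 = 0.00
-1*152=-152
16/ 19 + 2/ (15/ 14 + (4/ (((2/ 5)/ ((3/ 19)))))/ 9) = 2.45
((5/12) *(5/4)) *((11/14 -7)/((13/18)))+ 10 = 8035/1456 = 5.52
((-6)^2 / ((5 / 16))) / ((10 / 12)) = 3456 / 25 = 138.24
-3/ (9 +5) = -3/ 14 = -0.21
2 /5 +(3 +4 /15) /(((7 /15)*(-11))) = -13 /55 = -0.24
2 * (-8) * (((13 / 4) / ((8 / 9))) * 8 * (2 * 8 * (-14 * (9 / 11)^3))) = 76422528 / 1331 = 57417.38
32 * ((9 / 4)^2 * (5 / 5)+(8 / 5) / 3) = 2686 / 15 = 179.07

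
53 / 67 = 0.79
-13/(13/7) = -7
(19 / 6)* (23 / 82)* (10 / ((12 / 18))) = 2185 / 164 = 13.32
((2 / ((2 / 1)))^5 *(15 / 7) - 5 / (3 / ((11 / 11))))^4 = 10000 / 194481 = 0.05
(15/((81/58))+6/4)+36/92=15689/1242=12.63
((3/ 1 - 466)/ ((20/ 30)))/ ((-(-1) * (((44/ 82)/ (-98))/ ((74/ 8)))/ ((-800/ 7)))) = -1474979100/ 11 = -134089009.09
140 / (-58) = -70 / 29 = -2.41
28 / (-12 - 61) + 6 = 410 / 73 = 5.62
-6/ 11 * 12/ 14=-36/ 77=-0.47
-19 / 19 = -1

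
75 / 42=25 / 14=1.79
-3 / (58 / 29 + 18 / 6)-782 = -3913 / 5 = -782.60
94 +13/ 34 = 3209/ 34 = 94.38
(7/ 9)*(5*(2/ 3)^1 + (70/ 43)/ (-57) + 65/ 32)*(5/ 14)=697525/ 470592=1.48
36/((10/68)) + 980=6124/5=1224.80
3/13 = 0.23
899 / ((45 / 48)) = 14384 / 15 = 958.93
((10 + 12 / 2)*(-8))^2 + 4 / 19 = 311300 / 19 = 16384.21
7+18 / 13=109 / 13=8.38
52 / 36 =13 / 9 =1.44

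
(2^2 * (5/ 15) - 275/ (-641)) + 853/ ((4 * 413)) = 7238947/ 3176796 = 2.28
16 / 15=1.07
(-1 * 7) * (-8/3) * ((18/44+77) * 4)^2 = 649646816/363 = 1789660.65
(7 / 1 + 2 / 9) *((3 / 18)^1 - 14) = -5395 / 54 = -99.91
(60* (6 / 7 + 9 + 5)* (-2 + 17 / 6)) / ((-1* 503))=-1.48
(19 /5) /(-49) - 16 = -3939 /245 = -16.08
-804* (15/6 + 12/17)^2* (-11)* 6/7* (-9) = -1418520114/2023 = -701196.30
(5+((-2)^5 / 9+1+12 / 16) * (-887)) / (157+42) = 57835 / 7164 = 8.07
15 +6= 21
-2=-2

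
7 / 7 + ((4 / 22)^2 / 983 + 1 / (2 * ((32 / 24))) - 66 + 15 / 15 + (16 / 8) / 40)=-302471889 / 4757720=-63.57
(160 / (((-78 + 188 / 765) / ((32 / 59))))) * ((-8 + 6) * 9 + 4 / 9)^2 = -5432166400 / 15792471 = -343.97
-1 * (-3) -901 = -898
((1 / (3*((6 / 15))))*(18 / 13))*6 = 90 / 13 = 6.92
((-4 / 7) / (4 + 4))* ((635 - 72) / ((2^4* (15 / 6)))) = -563 / 560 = -1.01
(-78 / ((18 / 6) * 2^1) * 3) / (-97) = 39 / 97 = 0.40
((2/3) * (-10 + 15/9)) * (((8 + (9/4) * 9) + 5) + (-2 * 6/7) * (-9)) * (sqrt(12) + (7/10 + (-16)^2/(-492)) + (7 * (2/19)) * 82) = -9651668785/588924 - 34075 * sqrt(3)/63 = -17325.47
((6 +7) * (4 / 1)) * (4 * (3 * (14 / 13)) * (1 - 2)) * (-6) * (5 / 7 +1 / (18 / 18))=6912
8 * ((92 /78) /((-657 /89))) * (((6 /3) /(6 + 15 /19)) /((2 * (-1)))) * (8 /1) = 4978304 /3305367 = 1.51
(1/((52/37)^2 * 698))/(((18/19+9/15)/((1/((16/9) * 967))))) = 390165/1430884722176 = 0.00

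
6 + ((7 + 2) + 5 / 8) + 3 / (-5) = 601 / 40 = 15.02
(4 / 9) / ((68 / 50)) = 50 / 153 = 0.33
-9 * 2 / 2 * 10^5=-900000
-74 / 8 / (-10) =37 / 40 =0.92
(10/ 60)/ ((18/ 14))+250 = 13507/ 54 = 250.13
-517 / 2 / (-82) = 517 / 164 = 3.15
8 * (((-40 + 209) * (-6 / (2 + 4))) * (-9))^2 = 18507528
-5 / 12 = -0.42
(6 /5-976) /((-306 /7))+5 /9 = 5828 /255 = 22.85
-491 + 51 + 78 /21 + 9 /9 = -3047 /7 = -435.29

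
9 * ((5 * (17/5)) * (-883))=-135099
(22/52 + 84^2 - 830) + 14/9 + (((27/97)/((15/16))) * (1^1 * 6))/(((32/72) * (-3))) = 706661663/113490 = 6226.64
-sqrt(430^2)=-430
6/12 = 1/2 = 0.50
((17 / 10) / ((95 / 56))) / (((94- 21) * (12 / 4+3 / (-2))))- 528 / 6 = -9153248 / 104025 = -87.99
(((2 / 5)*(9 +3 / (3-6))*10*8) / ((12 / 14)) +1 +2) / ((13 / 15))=4525 / 13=348.08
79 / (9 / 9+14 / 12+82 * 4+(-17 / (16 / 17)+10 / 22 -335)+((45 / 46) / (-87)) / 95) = -528616176 / 150163169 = -3.52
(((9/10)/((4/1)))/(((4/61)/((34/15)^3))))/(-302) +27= 60855307/2265000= 26.87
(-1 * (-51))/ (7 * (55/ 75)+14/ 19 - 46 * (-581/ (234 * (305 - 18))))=23241465/ 2856482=8.14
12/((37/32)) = 10.38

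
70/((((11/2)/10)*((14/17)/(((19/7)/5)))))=6460/77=83.90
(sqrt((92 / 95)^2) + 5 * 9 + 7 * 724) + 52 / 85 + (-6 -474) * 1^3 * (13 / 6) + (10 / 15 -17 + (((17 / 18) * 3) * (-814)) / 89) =579587383 / 143735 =4032.33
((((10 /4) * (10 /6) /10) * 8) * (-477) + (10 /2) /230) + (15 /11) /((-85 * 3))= -13677039 /8602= -1589.98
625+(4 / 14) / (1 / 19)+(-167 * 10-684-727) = -17154 / 7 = -2450.57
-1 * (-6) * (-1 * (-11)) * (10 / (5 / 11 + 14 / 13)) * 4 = 1723.84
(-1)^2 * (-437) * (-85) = 37145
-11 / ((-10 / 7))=77 / 10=7.70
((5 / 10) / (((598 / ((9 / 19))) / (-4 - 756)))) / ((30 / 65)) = -15 / 23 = -0.65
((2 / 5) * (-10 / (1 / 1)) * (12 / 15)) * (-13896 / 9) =24704 / 5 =4940.80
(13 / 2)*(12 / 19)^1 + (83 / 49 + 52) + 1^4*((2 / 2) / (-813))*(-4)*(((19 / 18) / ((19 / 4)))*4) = 393764879 / 6812127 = 57.80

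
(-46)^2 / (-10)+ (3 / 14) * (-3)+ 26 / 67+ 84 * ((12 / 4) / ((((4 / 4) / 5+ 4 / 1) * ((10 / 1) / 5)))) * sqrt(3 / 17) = -993599 / 4690+ 30 * sqrt(51) / 17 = -199.25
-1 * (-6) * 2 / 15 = 4 / 5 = 0.80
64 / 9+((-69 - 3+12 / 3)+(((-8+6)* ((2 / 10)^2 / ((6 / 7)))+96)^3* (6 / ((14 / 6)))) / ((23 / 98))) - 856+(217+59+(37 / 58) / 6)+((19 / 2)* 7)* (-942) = 3602587829375533 / 375187500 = 9602099.83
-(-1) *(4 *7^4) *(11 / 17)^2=1162084 / 289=4021.05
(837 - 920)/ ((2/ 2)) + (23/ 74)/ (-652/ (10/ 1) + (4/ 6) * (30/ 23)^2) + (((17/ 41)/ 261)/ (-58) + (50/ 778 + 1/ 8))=-250725044126985715/ 3027509423351352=-82.82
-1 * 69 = -69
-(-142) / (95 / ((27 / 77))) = 3834 / 7315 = 0.52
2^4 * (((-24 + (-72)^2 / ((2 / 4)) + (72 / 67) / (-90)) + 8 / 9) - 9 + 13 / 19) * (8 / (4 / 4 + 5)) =37896313984 / 171855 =220513.30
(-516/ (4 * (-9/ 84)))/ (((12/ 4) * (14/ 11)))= 315.33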